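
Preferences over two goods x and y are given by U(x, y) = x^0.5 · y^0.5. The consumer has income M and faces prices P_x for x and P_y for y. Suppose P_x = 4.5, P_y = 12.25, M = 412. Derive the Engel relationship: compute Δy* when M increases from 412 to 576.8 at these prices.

Δy* = 6.7265

The MRS is y/x. Set MRS = P_x/P_y.
Rearranging, P_y·y = P_x·x. Substituting into the budget gives P_x·x·(1 + 1) = M.
Demand: x*(P_x,P_y,M) = 0.5·M/P_x and y* = 0.5·M/P_y.
At P_x=4.5, P_y=12.25, M=412: y* = 0.5·412/12.25 = 16.8163.
At M' = 576.8: y* = 23.5429. Change: 23.5429 − 16.8163 = 6.7265.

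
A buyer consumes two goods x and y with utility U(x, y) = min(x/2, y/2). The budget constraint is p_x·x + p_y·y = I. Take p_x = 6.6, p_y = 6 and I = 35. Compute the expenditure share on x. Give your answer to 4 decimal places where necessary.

share on x = 0.5238

Leontief preferences: the optimum is at the kink where x/2 = y/2, i.e. y = x.
Budget: p_x·x + p_y·x = I, so (2·p_x + 2·p_y)·x = 2·I.
Demand: x*(p_x,p_y,I) = 2·I/(2·p_x + 2·p_y), y* = 2·I/(2·p_x + 2·p_y).
Here 2·6.6 + 2·6 = 25.2, giving x* = 2.7778 and y* = 2.7778.
Expenditure on x: 6.6·2.7778 = 18.3333; share = 0.5238.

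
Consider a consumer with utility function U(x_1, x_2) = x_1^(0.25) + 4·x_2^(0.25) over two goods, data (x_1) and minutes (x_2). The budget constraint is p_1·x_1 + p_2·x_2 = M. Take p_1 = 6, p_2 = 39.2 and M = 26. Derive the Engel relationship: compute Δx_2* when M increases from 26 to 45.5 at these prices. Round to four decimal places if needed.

Δx_2* = 0.3843

From the CES first-order condition, (1/4)·(x_2/x_1)^(0.75) = p_1/p_2.
Solve for the ratio: x_2/x_1 = [4·p_1/p_2]^(4/3).
With the ratio pinned down, the budget gives x_1* = M/(p_1 + p_2·(x_2/x_1)) and x_2* = (x_2/x_1)·x_1*.
Numerically x_2/x_1 = 0.519877, so x_1* = 26/(6 + 39.2·0.519877) = 0.9856 and x_2* = 0.519877·0.9856 = 0.5124.
At M' = 45.5: x_2* = 0.8967. Change: 0.8967 − 0.5124 = 0.3843.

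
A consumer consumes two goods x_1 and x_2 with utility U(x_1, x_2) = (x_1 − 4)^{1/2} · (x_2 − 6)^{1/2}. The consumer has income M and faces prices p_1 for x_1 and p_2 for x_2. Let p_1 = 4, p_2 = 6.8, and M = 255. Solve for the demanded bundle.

x_1* = 28.775, x_2* = 20.5735

After buying the subsistence bundle (4, 6), a share 0.5 of the remaining income goes to x_1: x_1* = 4 + 0.5·(M − 4p_1 − 6p_2)/p_1.
Discretionary income = 255 − 4·4 − 6·6.8 = 198.2; x_1* = 4 + 0.5·198.2/4 = 28.775; x_2* = 6 + 0.5·198.2/6.8 = 20.5735.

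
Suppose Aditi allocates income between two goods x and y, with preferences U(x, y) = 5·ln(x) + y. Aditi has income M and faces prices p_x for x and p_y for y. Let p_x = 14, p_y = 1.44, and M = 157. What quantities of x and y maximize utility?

Set MRS = p_x/p_y: (5/x)/1 = p_x/p_y.
So x*(p_x,p_y) = 5·p_y/p_x, independent of income; and y* = (M − 5·p_y)/p_y.
At the given prices: x* = 5·1.44/14 = 0.5143, and y* = 104.0278.

x* = 0.5143, y* = 104.0278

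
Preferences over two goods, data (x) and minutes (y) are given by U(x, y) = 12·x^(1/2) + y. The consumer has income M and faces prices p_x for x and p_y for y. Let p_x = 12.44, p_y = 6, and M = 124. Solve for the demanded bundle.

x* = 8.3746, y* = 3.3033

Plugging in: x* = (6·6/12.44)² = 8.3746, y* = 3.3033.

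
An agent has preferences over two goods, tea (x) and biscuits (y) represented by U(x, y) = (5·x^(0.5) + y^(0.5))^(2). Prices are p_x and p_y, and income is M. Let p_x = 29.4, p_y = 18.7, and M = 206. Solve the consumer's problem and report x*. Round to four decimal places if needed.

MU_x ∝ 5·x^(-0.5), MU_y ∝ y^(-0.5), so MRS = 5·(y/x)^(0.5) = p_x/p_y.
Hence y/x = ((1/5)·p_x/p_y)^(1/(0.5)), i.e. raised to the 2 power.
With the ratio pinned down, the budget gives x* = M/(p_x + p_y·(y/x)) and y* = (y/x)·x*.
Numerically y/x = 0.098872, so x* = 206/(29.4 + 18.7·0.098872) = 6.5922.

x* = 6.5922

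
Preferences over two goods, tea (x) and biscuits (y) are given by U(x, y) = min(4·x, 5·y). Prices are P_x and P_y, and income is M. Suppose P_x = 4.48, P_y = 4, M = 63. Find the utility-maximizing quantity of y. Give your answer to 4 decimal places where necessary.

y* = 6.5625

Here 5·4.48 + 4·4 = 38.4, giving y* = 6.5625.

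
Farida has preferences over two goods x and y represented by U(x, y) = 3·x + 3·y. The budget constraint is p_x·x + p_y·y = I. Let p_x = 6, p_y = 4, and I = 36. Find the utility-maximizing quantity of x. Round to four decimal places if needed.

x* = 0

Perfect substitutes: compare marginal utility per dollar. 3/p_x vs 3/p_y → 0.5 vs 0.75.
y gives more utility per dollar, so spend all income on y: y* = I/p_y, x* = 0.
Numerically: x* = 0, y* = 9.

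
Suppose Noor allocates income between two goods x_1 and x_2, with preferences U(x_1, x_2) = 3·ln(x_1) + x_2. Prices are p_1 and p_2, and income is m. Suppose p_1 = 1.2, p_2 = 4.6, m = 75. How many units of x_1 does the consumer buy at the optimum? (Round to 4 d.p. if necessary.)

MU_x_1 = 3/x_1, MU_x_2 = 1. Tangency: 3/x_1 = p_1/p_2.
So x_1*(p_1,p_2) = 3·p_2/p_1, independent of income; and x_2* = (m − 3·p_2)/p_2.
At the given prices: x_1* = 3·4.6/1.2 = 11.5.

x_1* = 11.5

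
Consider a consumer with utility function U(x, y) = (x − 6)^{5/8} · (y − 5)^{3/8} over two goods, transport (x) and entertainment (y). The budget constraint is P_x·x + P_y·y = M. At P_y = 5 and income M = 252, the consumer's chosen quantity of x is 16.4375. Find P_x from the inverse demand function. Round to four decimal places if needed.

This is Cobb-Douglas in (x−6, y−5): tangency gives 0.625·P_y·(y−5) = 0.375·P_x·(x−6).
Substituting into the budget: x* = 6 + 0.625·(M − 6·P_x − 5·P_y)/P_x, and y* = 5 + 0.375·(…)/P_y.
Set x* = 16.4375 in the demand function and solve for P_x: P_x = 10.

P_x = 10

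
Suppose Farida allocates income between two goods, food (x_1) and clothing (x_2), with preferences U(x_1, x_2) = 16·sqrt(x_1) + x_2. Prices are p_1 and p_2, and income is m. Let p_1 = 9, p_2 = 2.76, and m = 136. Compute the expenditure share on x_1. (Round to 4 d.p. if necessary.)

share on x_1 = 0.3983

Set MRS = p_1/p_2: 8·x_1^(−1/2) = p_1/p_2.
Solve: √x_1 = 8·p_2/p_1, so x_1*(p_1,p_2) = (8·p_2/p_1)², and x_2* = (m − p_1·x_1*)/p_2.
Plugging in: x_1* = (8·2.76/9)² = 6.0188, x_2* = 29.6487.
Expenditure on x_1: 9·6.0188 = 54.1696; share = 0.3983.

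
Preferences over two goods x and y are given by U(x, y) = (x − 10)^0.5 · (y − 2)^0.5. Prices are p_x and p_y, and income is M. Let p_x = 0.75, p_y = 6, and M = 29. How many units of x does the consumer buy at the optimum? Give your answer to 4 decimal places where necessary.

This is Cobb-Douglas in (x−10, y−2): tangency gives 0.5·p_y·(y−2) = 0.5·p_x·(x−10).
After buying the subsistence bundle (10, 2), a share 0.5 of the remaining income goes to x: x* = 10 + 0.5·(M − 10p_x − 2p_y)/p_x.
Discretionary income = 29 − 10·0.75 − 2·6 = 9.5; x* = 10 + 0.5·9.5/0.75 = 16.3333.

x* = 16.3333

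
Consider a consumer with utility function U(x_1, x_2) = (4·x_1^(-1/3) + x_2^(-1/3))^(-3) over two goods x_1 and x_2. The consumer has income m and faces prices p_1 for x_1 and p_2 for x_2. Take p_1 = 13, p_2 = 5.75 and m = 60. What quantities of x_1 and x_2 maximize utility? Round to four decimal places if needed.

x_1* = 3.5825, x_2* = 2.3353

MRS = MU_x_1/MU_x_2 = 4·(x_2/x_1)^(4/3). Set equal to p_1/p_2.
Hence x_2/x_1 = ((1/4)·p_1/p_2)^(1/(4/3)), i.e. raised to the 0.75 power.
Substitute x_2 = (x_2/x_1)·x_1 into the budget: x_1* = m/(p_1 + p_2·(x_2/x_1)).
Numerically x_2/x_1 = 0.651871, so x_1* = 60/(13 + 5.75·0.651871) = 3.5825 and x_2* = 0.651871·3.5825 = 2.3353.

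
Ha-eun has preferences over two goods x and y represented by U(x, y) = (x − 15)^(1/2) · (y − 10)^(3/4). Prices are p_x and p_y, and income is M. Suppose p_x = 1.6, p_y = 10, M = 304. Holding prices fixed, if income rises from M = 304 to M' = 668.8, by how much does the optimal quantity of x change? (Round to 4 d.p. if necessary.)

This is Cobb-Douglas in (x−15, y−10): tangency gives 0.5·p_y·(y−10) = 0.75·p_x·(x−15).
Substituting into the budget: x* = 15 + 0.4·(M − 15·p_x − 10·p_y)/p_x, and y* = 10 + 0.6·(…)/p_y.
Discretionary income = 304 − 15·1.6 − 10·10 = 180; x* = 15 + 0.4·180/1.6 = 60.
At M' = 668.8: x* = 151.2. Change: 151.2 − 60 = 91.2.

Δx* = 91.2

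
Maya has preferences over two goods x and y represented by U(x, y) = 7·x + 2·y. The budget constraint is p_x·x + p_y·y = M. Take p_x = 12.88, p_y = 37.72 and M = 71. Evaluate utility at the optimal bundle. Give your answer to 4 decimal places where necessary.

Perfect substitutes: compare marginal utility per dollar. 7/p_x vs 2/p_y → 0.5435 vs 0.053.
x gives more utility per dollar, so spend all income on x: x* = M/p_x, y* = 0.
Numerically: x* = 5.5124, y* = 0.
Utility at the optimum: U(5.5124, 0) = 38.587.

V = 38.587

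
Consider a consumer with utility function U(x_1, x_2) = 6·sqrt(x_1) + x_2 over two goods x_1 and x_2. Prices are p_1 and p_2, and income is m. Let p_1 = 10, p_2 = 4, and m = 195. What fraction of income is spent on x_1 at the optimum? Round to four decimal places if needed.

share on x_1 = 0.0738

Set MRS = p_1/p_2: 3·x_1^(−1/2) = p_1/p_2.
Thus x_1* = (3·p_2/p_1)² — independent of m — with the rest of income spent on x_2.
Plugging in: x_1* = (3·4/10)² = 1.44, x_2* = 45.15.
Expenditure on x_1: 10·1.44 = 14.4; share = 0.0738.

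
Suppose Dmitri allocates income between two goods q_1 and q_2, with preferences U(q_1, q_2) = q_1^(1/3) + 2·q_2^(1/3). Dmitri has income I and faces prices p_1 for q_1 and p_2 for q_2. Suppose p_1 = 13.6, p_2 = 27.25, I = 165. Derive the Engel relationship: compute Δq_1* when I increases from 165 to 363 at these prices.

Δq_1* = 4.8559

MRS = MU_q_1/MU_q_2 = (1/2)·(q_2/q_1)^(2/3). Set equal to p_1/p_2.
Solve for the ratio: q_2/q_1 = [2·p_1/p_2]^(1.5).
Substitute q_2 = (q_2/q_1)·q_1 into the budget: q_1* = I/(p_1 + p_2·(q_2/q_1)).
Numerically q_2/q_1 = 0.997249, so q_1* = 165/(13.6 + 27.25·0.997249) = 4.0466.
At I' = 363: q_1* = 8.9025. Change: 8.9025 − 4.0466 = 4.8559.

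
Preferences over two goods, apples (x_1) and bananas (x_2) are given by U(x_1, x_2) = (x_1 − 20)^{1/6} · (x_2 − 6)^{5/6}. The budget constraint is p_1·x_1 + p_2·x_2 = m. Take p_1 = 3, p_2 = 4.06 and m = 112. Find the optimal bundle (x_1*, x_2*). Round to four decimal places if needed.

MRS = (1/5)·(x_2−6)/(x_1−20). Tangency with p_1/p_2 gives x_2−6 = 5·(p_1/p_2)·(x_1−20).
Substituting into the budget: x_1* = 20 + 1/6·(m − 20·p_1 − 6·p_2)/p_1, and x_2* = 6 + 5/6·(…)/p_2.
Discretionary income = 112 − 20·3 − 6·4.06 = 27.64; x_1* = 20 + 1/6·27.64/3 = 21.5356; x_2* = 6 + 5/6·27.64/4.06 = 11.6732.

x_1* = 21.5356, x_2* = 11.6732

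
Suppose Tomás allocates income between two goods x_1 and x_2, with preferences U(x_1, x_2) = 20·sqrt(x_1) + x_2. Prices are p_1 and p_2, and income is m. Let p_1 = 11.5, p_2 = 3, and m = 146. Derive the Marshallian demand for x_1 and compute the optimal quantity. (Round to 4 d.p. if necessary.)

Utility is quasi-linear in x_2; the FOC for x_1 is 10/√x_1 = p_1/p_2.
Thus x_1* = (10·p_2/p_1)² — independent of m — with the rest of income spent on x_2.
Plugging in: x_1* = (10·3/11.5)² = 6.8053.

x_1* = 6.8053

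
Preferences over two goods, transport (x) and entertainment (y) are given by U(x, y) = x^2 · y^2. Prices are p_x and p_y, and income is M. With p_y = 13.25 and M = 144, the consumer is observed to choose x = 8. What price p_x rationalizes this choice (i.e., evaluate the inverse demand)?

p_x = 9

The MRS is y/x. Set MRS = p_x/p_y.
Rearranging, p_y·y = p_x·x. Substituting into the budget gives p_x·x·(1 + 1) = M.
Demand: x*(p_x,p_y,M) = 0.5·M/p_x and y* = 0.5·M/p_y.
Set x* = 8 in the demand function and solve for p_x: p_x = 9.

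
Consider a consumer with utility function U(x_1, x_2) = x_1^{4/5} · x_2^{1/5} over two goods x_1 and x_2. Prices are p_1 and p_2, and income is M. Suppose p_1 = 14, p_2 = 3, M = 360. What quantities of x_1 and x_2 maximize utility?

MU_x_1/MU_x_2 = (0.8·x_2)/(0.2·x_1); tangency sets this equal to p_1/p_2.
So 0.8·p_2·x_2 = 0.2·p_1·x_1; combined with the budget, a share 0.8 of income goes to x_1.
Demand: x_1*(p_1,p_2,M) = 0.8·M/p_1 and x_2* = 0.2·M/p_2.
At p_1=14, p_2=3, M=360: x_1* = 0.8·360/14 = 20.5714, x_2* = 24.

x_1* = 20.5714, x_2* = 24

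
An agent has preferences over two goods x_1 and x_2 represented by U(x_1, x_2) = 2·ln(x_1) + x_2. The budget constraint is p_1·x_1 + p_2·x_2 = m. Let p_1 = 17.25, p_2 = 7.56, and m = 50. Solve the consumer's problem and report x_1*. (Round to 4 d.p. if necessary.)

MU_x_1 = 2/x_1, MU_x_2 = 1. Tangency: 2/x_1 = p_1/p_2.
So x_1*(p_1,p_2) = 2·p_2/p_1, independent of income; and x_2* = (m − 2·p_2)/p_2.
At the given prices: x_1* = 2·7.56/17.25 = 0.8765.

x_1* = 0.8765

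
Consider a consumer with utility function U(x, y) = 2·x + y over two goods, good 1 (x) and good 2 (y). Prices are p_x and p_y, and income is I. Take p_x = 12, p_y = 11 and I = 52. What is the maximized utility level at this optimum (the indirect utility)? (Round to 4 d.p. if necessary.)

V = 8.6667

x gives more utility per dollar, so spend all income on x: x* = I/p_x, y* = 0.
Numerically: x* = 4.3333, y* = 0.
Utility at the optimum: U(4.3333, 0) = 8.6667.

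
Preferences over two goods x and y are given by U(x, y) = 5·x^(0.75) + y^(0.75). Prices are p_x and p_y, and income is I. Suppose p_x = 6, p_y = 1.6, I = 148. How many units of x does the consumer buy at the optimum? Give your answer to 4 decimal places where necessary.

From the CES first-order condition, 5·(y/x)^(0.25) = p_x/p_y.
Solve for the ratio: y/x = [(1/5)·p_x/p_y]^(4).
Substitute y = (y/x)·x into the budget: x* = I/(p_x + p_y·(y/x)).
Numerically y/x = 0.316406, so x* = 148/(6 + 1.6·0.316406) = 22.7474.

x* = 22.7474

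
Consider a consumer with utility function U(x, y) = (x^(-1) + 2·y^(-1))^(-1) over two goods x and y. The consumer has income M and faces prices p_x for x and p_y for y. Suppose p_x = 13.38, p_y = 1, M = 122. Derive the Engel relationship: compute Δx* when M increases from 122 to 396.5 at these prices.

MRS = MU_x/MU_y = (1/2)·(y/x)^(2). Set equal to p_x/p_y.
Solve for the ratio: y/x = [2·p_x/p_y]^(0.5).
Substitute y = (y/x)·x into the budget: x* = M/(p_x + p_y·(y/x)).
Numerically y/x = 5.173007, so x* = 122/(13.38 + 1·5.173007) = 6.5758.
At M' = 396.5: x* = 21.3712. Change: 21.3712 − 6.5758 = 14.7954.

Δx* = 14.7954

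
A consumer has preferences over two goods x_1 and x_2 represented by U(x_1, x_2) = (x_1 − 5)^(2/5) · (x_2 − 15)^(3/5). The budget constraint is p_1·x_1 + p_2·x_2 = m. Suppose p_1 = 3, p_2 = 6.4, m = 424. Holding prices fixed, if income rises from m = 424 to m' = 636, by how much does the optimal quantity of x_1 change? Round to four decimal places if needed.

Discretionary income = 424 − 5·3 − 15·6.4 = 313; x_1* = 5 + 0.4·313/3 = 46.7333.
At m' = 636: x_1* = 75. Change: 75 − 46.7333 = 28.2667.

Δx_1* = 28.2667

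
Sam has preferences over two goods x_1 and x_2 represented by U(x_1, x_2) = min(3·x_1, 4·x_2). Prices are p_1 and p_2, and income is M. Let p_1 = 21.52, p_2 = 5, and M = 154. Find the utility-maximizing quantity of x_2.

x_2* = 4.5706

Leontief preferences: the optimum is at the kink where x_1/4 = x_2/3, i.e. x_2 = (3/4)·x_1.
Budget: p_1·x_1 + p_2·(3/4)·x_1 = M, so (4·p_1 + 3·p_2)·x_1 = 4·M.
Demand: x_1*(p_1,p_2,M) = 4·M/(4·p_1 + 3·p_2), x_2* = 3·M/(4·p_1 + 3·p_2).
Here 4·21.52 + 3·5 = 101.08, giving x_2* = 4.5706.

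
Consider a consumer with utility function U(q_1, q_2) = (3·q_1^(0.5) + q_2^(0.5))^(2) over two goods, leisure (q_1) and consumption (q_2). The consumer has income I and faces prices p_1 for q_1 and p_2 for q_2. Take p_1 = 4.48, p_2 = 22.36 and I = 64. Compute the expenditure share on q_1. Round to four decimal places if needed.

share on q_1 = 0.9782

MU_q_1 ∝ 3·q_1^(-0.5), MU_q_2 ∝ q_2^(-0.5), so MRS = 3·(q_2/q_1)^(0.5) = p_1/p_2.
Solve for the ratio: q_2/q_1 = [(1/3)·p_1/p_2]^(2).
Substitute q_2 = (q_2/q_1)·q_1 into the budget: q_1* = I/(p_1 + p_2·(q_2/q_1)).
Numerically q_2/q_1 = 0.00446, so q_1* = 64/(4.48 + 22.36·0.00446) = 13.9746 and q_2* = 0.00446·13.9746 = 0.0623.
Expenditure on q_1: 4.48·13.9746 = 62.6063; share = 0.9782.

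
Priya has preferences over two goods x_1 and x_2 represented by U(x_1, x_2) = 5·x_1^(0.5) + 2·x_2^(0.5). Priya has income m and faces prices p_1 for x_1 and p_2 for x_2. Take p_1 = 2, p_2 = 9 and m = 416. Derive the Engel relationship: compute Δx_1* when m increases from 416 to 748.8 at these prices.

MU_x_1 ∝ 5·x_1^(-0.5), MU_x_2 ∝ 2·x_2^(-0.5), so MRS = (5/2)·(x_2/x_1)^(0.5) = p_1/p_2.
Solve for the ratio: x_2/x_1 = [(2/5)·p_1/p_2]^(2).
Substitute x_2 = (x_2/x_1)·x_1 into the budget: x_1* = m/(p_1 + p_2·(x_2/x_1)).
Numerically x_2/x_1 = 0.007901, so x_1* = 416/(2 + 9·0.007901) = 200.8584.
At m' = 748.8: x_1* = 361.5451. Change: 361.5451 − 200.8584 = 160.6867.

Δx_1* = 160.6867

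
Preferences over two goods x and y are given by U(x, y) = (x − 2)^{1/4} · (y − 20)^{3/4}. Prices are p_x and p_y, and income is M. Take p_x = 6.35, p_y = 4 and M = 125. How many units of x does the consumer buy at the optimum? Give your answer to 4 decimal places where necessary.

Let x' = x−2, y' = y−20. MRS = (1/3)·y'/x' = p_x/p_y.
After buying the subsistence bundle (2, 20), a share 0.25 of the remaining income goes to x: x* = 2 + 0.25·(M − 2p_x − 20p_y)/p_x.
Discretionary income = 125 − 2·6.35 − 20·4 = 32.3; x* = 2 + 0.25·32.3/6.35 = 3.2717.

x* = 3.2717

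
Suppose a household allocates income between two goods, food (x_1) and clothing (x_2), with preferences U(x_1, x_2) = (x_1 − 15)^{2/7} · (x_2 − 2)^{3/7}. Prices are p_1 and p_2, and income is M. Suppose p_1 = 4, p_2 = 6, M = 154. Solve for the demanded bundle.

This is Cobb-Douglas in (x_1−15, x_2−2): tangency gives 2/7·p_2·(x_2−2) = 3/7·p_1·(x_1−15).
After buying the subsistence bundle (15, 2), a share 0.4 of the remaining income goes to x_1: x_1* = 15 + 0.4·(M − 15p_1 − 2p_2)/p_1.
Discretionary income = 154 − 15·4 − 2·6 = 82; x_1* = 15 + 0.4·82/4 = 23.2; x_2* = 2 + 0.6·82/6 = 10.2.

x_1* = 23.2, x_2* = 10.2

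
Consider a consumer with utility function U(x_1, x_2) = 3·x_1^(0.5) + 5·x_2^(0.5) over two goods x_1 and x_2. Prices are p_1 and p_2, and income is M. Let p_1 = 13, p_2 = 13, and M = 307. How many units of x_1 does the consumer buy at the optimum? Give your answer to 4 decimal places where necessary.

x_1* = 6.2511

From the CES first-order condition, (3/5)·(x_2/x_1)^(0.5) = p_1/p_2.
Solve for the ratio: x_2/x_1 = [(5/3)·p_1/p_2]^(2).
Substitute x_2 = (x_2/x_1)·x_1 into the budget: x_1* = M/(p_1 + p_2·(x_2/x_1)).
Numerically x_2/x_1 = 2.777778, so x_1* = 307/(13 + 13·2.777778) = 6.2511.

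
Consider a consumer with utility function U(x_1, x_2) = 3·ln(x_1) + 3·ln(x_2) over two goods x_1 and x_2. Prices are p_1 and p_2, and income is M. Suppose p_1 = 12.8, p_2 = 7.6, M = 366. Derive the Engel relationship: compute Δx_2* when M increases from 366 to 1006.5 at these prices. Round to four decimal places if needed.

MU_x_1/MU_x_2 = (3·x_2)/(3·x_1); tangency sets this equal to p_1/p_2.
So 3·p_2·x_2 = 3·p_1·x_1; combined with the budget, a share 0.5 of income goes to x_1.
Demand: x_1*(p_1,p_2,M) = 0.5·M/p_1 and x_2* = 0.5·M/p_2.
At p_1=12.8, p_2=7.6, M=366: x_2* = 0.5·366/7.6 = 24.0789.
At M' = 1006.5: x_2* = 66.2171. Change: 66.2171 − 24.0789 = 42.1382.

Δx_2* = 42.1382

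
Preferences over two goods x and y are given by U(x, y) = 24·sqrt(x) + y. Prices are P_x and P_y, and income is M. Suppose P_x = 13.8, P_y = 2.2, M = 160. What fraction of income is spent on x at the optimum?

share on x = 0.3157

Utility is quasi-linear in y; the FOC for x is 12/√x = P_x/P_y.
Solve: √x = 12·P_y/P_x, so x*(P_x,P_y) = (12·P_y/P_x)², and y* = (M − P_x·x*)/P_y.
Plugging in: x* = (12·2.2/13.8)² = 3.6597, y* = 49.7708.
Expenditure on x: 13.8·3.6597 = 50.5043; share = 0.3157.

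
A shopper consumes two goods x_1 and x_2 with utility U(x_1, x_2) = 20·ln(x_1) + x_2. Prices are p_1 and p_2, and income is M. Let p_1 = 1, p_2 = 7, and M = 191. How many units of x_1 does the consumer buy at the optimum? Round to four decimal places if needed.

x_1* = 140

MU_x_1 = 20/x_1, MU_x_2 = 1. Tangency: 20/x_1 = p_1/p_2.
So x_1*(p_1,p_2) = 20·p_2/p_1, independent of income; and x_2* = (M − 20·p_2)/p_2.
At the given prices: x_1* = 20·7/1 = 140.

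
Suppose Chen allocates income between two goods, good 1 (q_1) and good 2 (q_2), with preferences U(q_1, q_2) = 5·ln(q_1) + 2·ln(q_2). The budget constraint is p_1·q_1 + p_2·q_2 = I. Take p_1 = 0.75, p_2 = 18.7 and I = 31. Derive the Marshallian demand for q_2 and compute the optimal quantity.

q_2* = 0.4736

The MRS is (5/2)·q_2/q_1. Set MRS = p_1/p_2.
So 5·p_2·q_2 = 2·p_1·q_1; combined with the budget, a share 5/7 of income goes to q_1.
Demand: q_1*(p_1,p_2,I) = 5/7·I/p_1 and q_2* = 2/7·I/p_2.
At p_1=0.75, p_2=18.7, I=31: q_2* = 2/7·31/18.7 = 0.4736.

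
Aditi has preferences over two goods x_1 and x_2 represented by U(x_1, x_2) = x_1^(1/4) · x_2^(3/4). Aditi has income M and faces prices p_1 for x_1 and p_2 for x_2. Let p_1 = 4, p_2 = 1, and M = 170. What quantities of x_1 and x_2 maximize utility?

MU_x_1/MU_x_2 = (0.25·x_2)/(0.75·x_1); tangency sets this equal to p_1/p_2.
So 0.25·p_2·x_2 = 0.75·p_1·x_1; combined with the budget, a share 0.25 of income goes to x_1.
Demand: x_1*(p_1,p_2,M) = 0.25·M/p_1 and x_2* = 0.75·M/p_2.
At p_1=4, p_2=1, M=170: x_1* = 0.25·170/4 = 10.625, x_2* = 127.5.

x_1* = 10.625, x_2* = 127.5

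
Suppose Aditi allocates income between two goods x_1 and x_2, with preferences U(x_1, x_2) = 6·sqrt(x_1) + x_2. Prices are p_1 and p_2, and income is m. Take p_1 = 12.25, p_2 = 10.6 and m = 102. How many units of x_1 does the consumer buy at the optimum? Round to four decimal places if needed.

x_1* = 6.7388

Set MRS = p_1/p_2: 3·x_1^(−1/2) = p_1/p_2.
Thus x_1* = (3·p_2/p_1)² — independent of m — with the rest of income spent on x_2.
Plugging in: x_1* = (3·10.6/12.25)² = 6.7388.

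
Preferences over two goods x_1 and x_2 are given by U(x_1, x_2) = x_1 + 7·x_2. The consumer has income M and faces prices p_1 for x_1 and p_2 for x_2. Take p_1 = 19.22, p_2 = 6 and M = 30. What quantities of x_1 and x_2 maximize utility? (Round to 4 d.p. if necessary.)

x_2 gives more utility per dollar, so spend all income on x_2: x_2* = M/p_2, x_1* = 0.
Numerically: x_1* = 0, x_2* = 5.

x_1* = 0, x_2* = 5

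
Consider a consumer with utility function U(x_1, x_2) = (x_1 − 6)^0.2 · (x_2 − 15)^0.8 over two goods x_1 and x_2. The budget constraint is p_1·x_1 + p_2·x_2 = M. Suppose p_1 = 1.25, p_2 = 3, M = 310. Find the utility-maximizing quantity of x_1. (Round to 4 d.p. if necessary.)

This is Cobb-Douglas in (x_1−6, x_2−15): tangency gives 0.2·p_2·(x_2−15) = 0.8·p_1·(x_1−6).
Substituting into the budget: x_1* = 6 + 0.2·(M − 6·p_1 − 15·p_2)/p_1, and x_2* = 15 + 0.8·(…)/p_2.
Discretionary income = 310 − 6·1.25 − 15·3 = 257.5; x_1* = 6 + 0.2·257.5/1.25 = 47.2.

x_1* = 47.2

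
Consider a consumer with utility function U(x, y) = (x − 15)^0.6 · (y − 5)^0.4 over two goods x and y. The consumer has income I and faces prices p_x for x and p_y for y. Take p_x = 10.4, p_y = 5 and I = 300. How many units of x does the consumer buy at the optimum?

x* = 21.8654

Substituting into the budget: x* = 15 + 0.6·(I − 15·p_x − 5·p_y)/p_x, and y* = 5 + 0.4·(…)/p_y.
Discretionary income = 300 − 15·10.4 − 5·5 = 119; x* = 15 + 0.6·119/10.4 = 21.8654.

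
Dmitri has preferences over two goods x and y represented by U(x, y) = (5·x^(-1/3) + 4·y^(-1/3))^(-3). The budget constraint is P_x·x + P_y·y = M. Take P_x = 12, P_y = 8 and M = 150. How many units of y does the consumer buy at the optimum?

y* = 8.1229

Numerically y/x = 1.146531, so x* = 150/(12 + 8·1.146531) = 7.0847 and y* = 1.146531·7.0847 = 8.1229.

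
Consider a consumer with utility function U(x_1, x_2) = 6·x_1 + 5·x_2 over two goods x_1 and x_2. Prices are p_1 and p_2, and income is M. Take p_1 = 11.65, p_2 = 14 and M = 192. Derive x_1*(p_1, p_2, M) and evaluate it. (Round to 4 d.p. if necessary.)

Linear utility — the consumer picks whichever good has higher MU/price: 6/11.65 = 0.515 vs 5/14 = 0.3571.
x_1 gives more utility per dollar, so spend all income on x_1: x_1* = M/p_1, x_2* = 0.
Numerically: x_1* = 16.4807, x_2* = 0.

x_1* = 16.4807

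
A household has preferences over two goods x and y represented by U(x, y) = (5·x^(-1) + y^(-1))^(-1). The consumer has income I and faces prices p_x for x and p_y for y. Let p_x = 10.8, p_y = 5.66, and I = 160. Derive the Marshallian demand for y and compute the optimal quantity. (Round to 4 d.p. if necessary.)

MU_x ∝ 5·x^(-2), MU_y ∝ y^(-2), so MRS = 5·(y/x)^(2) = p_x/p_y.
Hence y/x = ((1/5)·p_x/p_y)^(1/(2)), i.e. raised to the 0.5 power.
Substitute y = (y/x)·x into the budget: x* = I/(p_x + p_y·(y/x)).
Numerically y/x = 0.617758, so x* = 160/(10.8 + 5.66·0.617758) = 11.1915 and y* = 0.617758·11.1915 = 6.9137.

y* = 6.9137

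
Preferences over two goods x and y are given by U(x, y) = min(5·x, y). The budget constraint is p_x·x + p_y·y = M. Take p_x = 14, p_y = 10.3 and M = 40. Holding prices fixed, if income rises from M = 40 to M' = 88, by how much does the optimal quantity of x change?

Leontief preferences: the optimum is at the kink where x/1 = y/5, i.e. y = 5·x.
Budget: p_x·x + p_y·5·x = M, so (p_x + 5·p_y)·x = M.
Demand: x*(p_x,p_y,M) = M/(p_x + 5·p_y), y* = 5·M/(p_x + 5·p_y).
Here 14 + 5·10.3 = 65.5, giving x* = 0.6107.
At M' = 88: x* = 1.3435. Change: 1.3435 − 0.6107 = 0.7328.

Δx* = 0.7328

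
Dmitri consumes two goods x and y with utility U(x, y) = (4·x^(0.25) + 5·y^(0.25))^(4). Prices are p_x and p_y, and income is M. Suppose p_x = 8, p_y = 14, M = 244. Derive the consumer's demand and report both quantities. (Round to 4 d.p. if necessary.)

From the CES first-order condition, (4/5)·(y/x)^(0.75) = p_x/p_y.
Hence y/x = ((5/4)·p_x/p_y)^(1/(0.75)), i.e. raised to the 4/3 power.
Substitute y = (y/x)·x into the budget: x* = M/(p_x + p_y·(y/x)).
Numerically y/x = 0.638503, so x* = 244/(8 + 14·0.638503) = 14.4046 and y* = 0.638503·14.4046 = 9.1974.

x* = 14.4046, y* = 9.1974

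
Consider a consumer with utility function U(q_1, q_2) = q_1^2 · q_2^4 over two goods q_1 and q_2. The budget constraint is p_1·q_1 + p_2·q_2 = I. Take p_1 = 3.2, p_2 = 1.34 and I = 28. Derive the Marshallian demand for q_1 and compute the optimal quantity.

The MRS is (1/2)·q_2/q_1. Set MRS = p_1/p_2.
Rearranging, p_2·q_2 = 2·p_1·q_1. Substituting into the budget gives p_1·q_1·(1 + 2) = I.
Demand: q_1*(p_1,p_2,I) = 1/3·I/p_1 and q_2* = 2/3·I/p_2.
At p_1=3.2, p_2=1.34, I=28: q_1* = 1/3·28/3.2 = 2.9167.

q_1* = 2.9167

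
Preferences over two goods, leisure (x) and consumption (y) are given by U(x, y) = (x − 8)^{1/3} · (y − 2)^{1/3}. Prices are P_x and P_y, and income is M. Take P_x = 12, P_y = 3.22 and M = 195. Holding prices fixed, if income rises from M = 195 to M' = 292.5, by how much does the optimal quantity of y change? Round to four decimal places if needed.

Δy* = 15.1398

After buying the subsistence bundle (8, 2), a share 0.5 of the remaining income goes to x: x* = 8 + 0.5·(M − 8P_x − 2P_y)/P_x.
Discretionary income = 195 − 8·12 − 2·3.22 = 92.56; y* = 2 + 0.5·92.56/3.22 = 16.3727.
At M' = 292.5: y* = 31.5124. Change: 31.5124 − 16.3727 = 15.1398.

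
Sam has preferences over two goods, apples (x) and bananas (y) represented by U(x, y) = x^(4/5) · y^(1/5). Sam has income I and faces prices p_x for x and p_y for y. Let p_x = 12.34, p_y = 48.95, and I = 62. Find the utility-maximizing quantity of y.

y* = 0.2533

At p_x=12.34, p_y=48.95, I=62: y* = 0.2·62/48.95 = 0.2533.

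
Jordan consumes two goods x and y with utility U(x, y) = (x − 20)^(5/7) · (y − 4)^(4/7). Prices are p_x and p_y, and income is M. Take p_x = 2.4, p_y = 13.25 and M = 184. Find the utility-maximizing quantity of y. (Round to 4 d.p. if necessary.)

This is Cobb-Douglas in (x−20, y−4): tangency gives 5/7·p_y·(y−4) = 4/7·p_x·(x−20).
After buying the subsistence bundle (20, 4), a share 5/9 of the remaining income goes to x: x* = 20 + 5/9·(M − 20p_x − 4p_y)/p_x.
Discretionary income = 184 − 20·2.4 − 4·13.25 = 83; y* = 4 + 4/9·83/13.25 = 6.7841.

y* = 6.7841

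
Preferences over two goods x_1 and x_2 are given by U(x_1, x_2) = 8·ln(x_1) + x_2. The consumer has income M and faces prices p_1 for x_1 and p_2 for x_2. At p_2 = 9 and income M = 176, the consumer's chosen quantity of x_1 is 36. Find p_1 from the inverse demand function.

p_1 = 2

Set MRS = p_1/p_2: (8/x_1)/1 = p_1/p_2.
So x_1*(p_1,p_2) = 8·p_2/p_1, independent of income; and x_2* = (M − 8·p_2)/p_2.
Set x_1* = 36 in the demand function and solve for p_1: p_1 = 2.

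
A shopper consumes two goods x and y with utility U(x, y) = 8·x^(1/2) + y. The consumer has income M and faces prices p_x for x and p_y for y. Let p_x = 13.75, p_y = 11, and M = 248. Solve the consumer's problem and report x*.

x* = 10.24

MU_x = 4/√x, MU_y = 1. Tangency: 4/√x = p_x/p_y.
Solve: √x = 4·p_y/p_x, so x*(p_x,p_y) = (4·p_y/p_x)², and y* = (M − p_x·x*)/p_y.
Plugging in: x* = (4·11/13.75)² = 10.24.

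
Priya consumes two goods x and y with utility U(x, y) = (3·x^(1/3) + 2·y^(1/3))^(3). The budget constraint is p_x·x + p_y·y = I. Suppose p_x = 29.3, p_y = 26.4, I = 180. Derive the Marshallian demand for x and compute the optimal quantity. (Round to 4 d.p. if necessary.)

x* = 3.9044

MRS = MU_x/MU_y = (3/2)·(y/x)^(2/3). Set equal to p_x/p_y.
Solve for the ratio: y/x = [(2/3)·p_x/p_y]^(1.5).
With the ratio pinned down, the budget gives x* = I/(p_x + p_y·(y/x)) and y* = (y/x)·x*.
Numerically y/x = 0.636442, so x* = 180/(29.3 + 26.4·0.636442) = 3.9044.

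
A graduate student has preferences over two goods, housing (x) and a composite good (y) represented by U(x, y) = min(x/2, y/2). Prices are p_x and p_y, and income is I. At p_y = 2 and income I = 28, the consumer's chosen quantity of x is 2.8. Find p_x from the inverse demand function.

p_x = 8

Leontief preferences: the optimum is at the kink where x/2 = y/2, i.e. y = x.
Budget: p_x·x + p_y·x = I, so (2·p_x + 2·p_y)·x = 2·I.
Demand: x*(p_x,p_y,I) = 2·I/(2·p_x + 2·p_y), y* = 2·I/(2·p_x + 2·p_y).
Set x* = 2.8 in the demand function and solve for p_x: p_x = 8.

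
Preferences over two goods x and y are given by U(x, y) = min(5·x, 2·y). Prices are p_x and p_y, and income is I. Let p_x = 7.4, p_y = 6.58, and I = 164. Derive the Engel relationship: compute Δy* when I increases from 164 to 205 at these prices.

Leontief preferences: the optimum is at the kink where x/2 = y/5, i.e. y = (5/2)·x.
Budget: p_x·x + p_y·(5/2)·x = I, so (2·p_x + 5·p_y)·x = 2·I.
Demand: x*(p_x,p_y,I) = 2·I/(2·p_x + 5·p_y), y* = 5·I/(2·p_x + 5·p_y).
Here 2·7.4 + 5·6.58 = 47.7, giving y* = 17.1908.
At I' = 205: y* = 21.4885. Change: 21.4885 − 17.1908 = 4.2977.

Δy* = 4.2977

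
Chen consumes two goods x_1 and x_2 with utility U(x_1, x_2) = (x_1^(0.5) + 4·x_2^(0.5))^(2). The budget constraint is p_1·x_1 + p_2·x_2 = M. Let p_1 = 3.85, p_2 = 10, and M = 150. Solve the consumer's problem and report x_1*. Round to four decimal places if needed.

From the CES first-order condition, (1/4)·(x_2/x_1)^(0.5) = p_1/p_2.
Hence x_2/x_1 = (4·p_1/p_2)^(1/(0.5)), i.e. raised to the 2 power.
With the ratio pinned down, the budget gives x_1* = M/(p_1 + p_2·(x_2/x_1)) and x_2* = (x_2/x_1)·x_1*.
Numerically x_2/x_1 = 2.3716, so x_1* = 150/(3.85 + 10·2.3716) = 5.4415.

x_1* = 5.4415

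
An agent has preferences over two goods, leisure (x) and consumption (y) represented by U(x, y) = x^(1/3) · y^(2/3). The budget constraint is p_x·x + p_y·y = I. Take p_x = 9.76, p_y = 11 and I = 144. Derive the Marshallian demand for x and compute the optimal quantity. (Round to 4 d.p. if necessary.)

Tangency: MRS = (1/2)·y/x = p_x/p_y.
So 1/3·p_y·y = 2/3·p_x·x; combined with the budget, a share 1/3 of income goes to x.
Demand: x*(p_x,p_y,I) = 1/3·I/p_x and y* = 2/3·I/p_y.
At p_x=9.76, p_y=11, I=144: x* = 1/3·144/9.76 = 4.918.

x* = 4.918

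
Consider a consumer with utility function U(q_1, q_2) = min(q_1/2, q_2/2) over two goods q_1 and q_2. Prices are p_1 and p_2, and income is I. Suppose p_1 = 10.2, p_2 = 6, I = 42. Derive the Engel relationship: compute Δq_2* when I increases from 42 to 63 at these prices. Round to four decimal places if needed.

Leontief preferences: the optimum is at the kink where q_1/2 = q_2/2, i.e. q_2 = q_1.
Budget: p_1·q_1 + p_2·q_1 = I, so (2·p_1 + 2·p_2)·q_1 = 2·I.
Demand: q_1*(p_1,p_2,I) = 2·I/(2·p_1 + 2·p_2), q_2* = 2·I/(2·p_1 + 2·p_2).
Here 2·10.2 + 2·6 = 32.4, giving q_2* = 2.5926.
At I' = 63: q_2* = 3.8889. Change: 3.8889 − 2.5926 = 1.2963.

Δq_2* = 1.2963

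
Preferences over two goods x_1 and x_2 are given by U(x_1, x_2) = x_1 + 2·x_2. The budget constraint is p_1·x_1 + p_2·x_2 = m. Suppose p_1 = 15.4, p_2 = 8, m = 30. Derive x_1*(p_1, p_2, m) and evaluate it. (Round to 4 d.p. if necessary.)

x_1* = 0

x_2 gives more utility per dollar, so spend all income on x_2: x_2* = m/p_2, x_1* = 0.
Numerically: x_1* = 0, x_2* = 3.75.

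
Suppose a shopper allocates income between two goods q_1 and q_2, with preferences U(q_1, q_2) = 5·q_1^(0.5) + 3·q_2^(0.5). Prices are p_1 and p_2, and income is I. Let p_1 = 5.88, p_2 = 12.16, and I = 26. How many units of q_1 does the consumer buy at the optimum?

q_1* = 3.7662

MRS = MU_q_1/MU_q_2 = (5/3)·(q_2/q_1)^(0.5). Set equal to p_1/p_2.
Solve for the ratio: q_2/q_1 = [(3/5)·p_1/p_2]^(2).
Substitute q_2 = (q_2/q_1)·q_1 into the budget: q_1* = I/(p_1 + p_2·(q_2/q_1)).
Numerically q_2/q_1 = 0.084176, so q_1* = 26/(5.88 + 12.16·0.084176) = 3.7662.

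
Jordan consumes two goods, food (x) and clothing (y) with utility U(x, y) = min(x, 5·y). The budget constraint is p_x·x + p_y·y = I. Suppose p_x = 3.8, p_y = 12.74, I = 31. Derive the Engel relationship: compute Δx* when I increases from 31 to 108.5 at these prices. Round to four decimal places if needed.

Δx* = 12.2086

Leontief preferences: the optimum is at the kink where x/5 = y/1, i.e. y = (1/5)·x.
Budget: p_x·x + p_y·(1/5)·x = I, so (5·p_x + p_y)·x = 5·I.
Demand: x*(p_x,p_y,I) = 5·I/(5·p_x + p_y), y* = I/(5·p_x + p_y).
Here 5·3.8 + 12.74 = 31.74, giving x* = 4.8834.
At I' = 108.5: x* = 17.092. Change: 17.092 − 4.8834 = 12.2086.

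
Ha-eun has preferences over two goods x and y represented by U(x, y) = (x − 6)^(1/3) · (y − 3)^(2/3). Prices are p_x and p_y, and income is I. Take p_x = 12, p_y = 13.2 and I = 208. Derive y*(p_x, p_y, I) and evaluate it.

y* = 7.8687

This is Cobb-Douglas in (x−6, y−3): tangency gives 1/3·p_y·(y−3) = 2/3·p_x·(x−6).
After buying the subsistence bundle (6, 3), a share 1/3 of the remaining income goes to x: x* = 6 + 1/3·(I − 6p_x − 3p_y)/p_x.
Discretionary income = 208 − 6·12 − 3·13.2 = 96.4; y* = 3 + 2/3·96.4/13.2 = 7.8687.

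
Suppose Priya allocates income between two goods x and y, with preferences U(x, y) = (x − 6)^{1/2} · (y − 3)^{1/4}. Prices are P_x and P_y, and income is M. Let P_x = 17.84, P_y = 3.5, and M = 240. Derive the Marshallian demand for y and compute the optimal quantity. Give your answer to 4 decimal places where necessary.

Let x' = x−6, y' = y−3. MRS = 2·y'/x' = P_x/P_y.
After buying the subsistence bundle (6, 3), a share 2/3 of the remaining income goes to x: x* = 6 + 2/3·(M − 6P_x − 3P_y)/P_x.
Discretionary income = 240 − 6·17.84 − 3·3.5 = 122.46; y* = 3 + 1/3·122.46/3.5 = 14.6629.

y* = 14.6629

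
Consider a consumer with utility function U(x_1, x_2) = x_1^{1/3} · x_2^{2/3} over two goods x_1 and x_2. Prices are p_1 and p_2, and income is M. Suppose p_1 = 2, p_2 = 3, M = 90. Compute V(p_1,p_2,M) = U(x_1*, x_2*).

Tangency: MRS = (1/2)·x_2/x_1 = p_1/p_2.
So 1/3·p_2·x_2 = 2/3·p_1·x_1; combined with the budget, a share 1/3 of income goes to x_1.
Demand: x_1*(p_1,p_2,M) = 1/3·M/p_1 and x_2* = 2/3·M/p_2.
At p_1=2, p_2=3, M=90: x_1* = 1/3·90/2 = 15, x_2* = 20.
Utility at the optimum: U(15, 20) = 18.1712.

V = 18.1712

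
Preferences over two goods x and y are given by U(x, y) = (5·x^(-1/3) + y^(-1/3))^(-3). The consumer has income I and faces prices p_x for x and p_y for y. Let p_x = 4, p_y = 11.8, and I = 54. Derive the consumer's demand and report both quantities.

x* = 9.6986, y* = 1.2886

MRS = MU_x/MU_y = 5·(y/x)^(4/3). Set equal to p_x/p_y.
Solve for the ratio: y/x = [(1/5)·p_x/p_y]^(0.75).
Substitute y = (y/x)·x into the budget: x* = I/(p_x + p_y·(y/x)).
Numerically y/x = 0.132864, so x* = 54/(4 + 11.8·0.132864) = 9.6986 and y* = 0.132864·9.6986 = 1.2886.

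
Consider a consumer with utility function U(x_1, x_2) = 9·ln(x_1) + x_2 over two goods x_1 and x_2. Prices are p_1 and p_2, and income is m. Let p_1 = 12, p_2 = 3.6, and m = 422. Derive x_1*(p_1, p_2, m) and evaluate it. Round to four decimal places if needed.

Set MRS = p_1/p_2: (9/x_1)/1 = p_1/p_2.
So x_1*(p_1,p_2) = 9·p_2/p_1, independent of income; and x_2* = (m − 9·p_2)/p_2.
At the given prices: x_1* = 9·3.6/12 = 2.7.

x_1* = 2.7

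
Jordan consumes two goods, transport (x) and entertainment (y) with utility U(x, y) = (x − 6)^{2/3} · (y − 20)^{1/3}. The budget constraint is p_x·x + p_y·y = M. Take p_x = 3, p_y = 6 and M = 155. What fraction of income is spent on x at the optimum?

share on x = 0.1892

MRS = 2·(y−20)/(x−6). Tangency with p_x/p_y gives y−20 = (1/2)·(p_x/p_y)·(x−6).
After buying the subsistence bundle (6, 20), a share 2/3 of the remaining income goes to x: x* = 6 + 2/3·(M − 6p_x − 20p_y)/p_x.
Discretionary income = 155 − 6·3 − 20·6 = 17; x* = 6 + 2/3·17/3 = 9.7778; y* = 20 + 1/3·17/6 = 20.9444.
Expenditure on x: 3·9.7778 = 29.3333; share = 0.1892.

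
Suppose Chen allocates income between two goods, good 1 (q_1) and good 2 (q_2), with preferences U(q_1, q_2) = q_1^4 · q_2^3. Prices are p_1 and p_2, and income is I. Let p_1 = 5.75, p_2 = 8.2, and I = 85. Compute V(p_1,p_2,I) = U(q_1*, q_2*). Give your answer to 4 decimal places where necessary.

V = 446413.1647

Demand: q_1*(p_1,p_2,I) = 4/7·I/p_1 and q_2* = 3/7·I/p_2.
At p_1=5.75, p_2=8.2, I=85: q_1* = 4/7·85/5.75 = 8.4472, q_2* = 4.4425.
Utility at the optimum: U(8.4472, 4.4425) = 446413.1647.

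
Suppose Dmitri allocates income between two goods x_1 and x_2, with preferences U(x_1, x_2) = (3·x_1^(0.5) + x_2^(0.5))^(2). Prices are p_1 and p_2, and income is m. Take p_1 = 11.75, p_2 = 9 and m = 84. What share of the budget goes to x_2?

share on x_2 = 0.1267

MRS = MU_x_1/MU_x_2 = 3·(x_2/x_1)^(0.5). Set equal to p_1/p_2.
Hence x_2/x_1 = ((1/3)·p_1/p_2)^(1/(0.5)), i.e. raised to the 2 power.
With the ratio pinned down, the budget gives x_1* = m/(p_1 + p_2·(x_2/x_1)) and x_2* = (x_2/x_1)·x_1*.
Numerically x_2/x_1 = 0.189386, so x_1* = 84/(11.75 + 9·0.189386) = 6.2433 and x_2* = 0.189386·6.2433 = 1.1824.
Expenditure on x_2: 9·1.1824 = 10.6415; share = 0.1267.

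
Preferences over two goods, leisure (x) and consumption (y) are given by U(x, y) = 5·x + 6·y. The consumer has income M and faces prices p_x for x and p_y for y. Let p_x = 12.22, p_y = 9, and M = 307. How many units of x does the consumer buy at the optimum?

x* = 0

Linear utility — the consumer picks whichever good has higher MU/price: 5/12.22 = 0.4092 vs 6/9 = 0.6667.
y gives more utility per dollar, so spend all income on y: y* = M/p_y, x* = 0.
Numerically: x* = 0, y* = 34.1111.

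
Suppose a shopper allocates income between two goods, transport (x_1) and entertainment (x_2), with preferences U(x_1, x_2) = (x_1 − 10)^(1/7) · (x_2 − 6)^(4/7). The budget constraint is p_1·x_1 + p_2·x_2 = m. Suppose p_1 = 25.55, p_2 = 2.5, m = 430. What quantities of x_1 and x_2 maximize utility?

x_1* = 11.2485, x_2* = 57.04

Let x_1' = x_1−10, x_2' = x_2−6. MRS = (1/4)·x_2'/x_1' = p_1/p_2.
After buying the subsistence bundle (10, 6), a share 0.2 of the remaining income goes to x_1: x_1* = 10 + 0.2·(m − 10p_1 − 6p_2)/p_1.
Discretionary income = 430 − 10·25.55 − 6·2.5 = 159.5; x_1* = 10 + 0.2·159.5/25.55 = 11.2485; x_2* = 6 + 0.8·159.5/2.5 = 57.04.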